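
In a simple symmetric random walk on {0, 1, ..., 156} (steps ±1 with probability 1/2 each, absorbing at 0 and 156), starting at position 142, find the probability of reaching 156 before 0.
P(hit 156 before 0) = 142/156 = 71/78

Let u_k = P(hit 156 before 0 | start at k). Then u_0 = 0, u_156 = 1, and u_k = u_{k-1}/2 + u_{k+1}/2 for 1 ≤ k ≤ 155. This harmonic recurrence is solved by u_k = k/156, giving u_142 = 142/156 = 71/78.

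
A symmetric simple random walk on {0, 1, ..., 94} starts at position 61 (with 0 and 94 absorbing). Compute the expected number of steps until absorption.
E[τ | X_0 = 61] = 2013

Let v_k = E[τ | X_0 = k]. Boundary: v_0 = v_94 = 0. Recurrence: v_k = 1 + (v_{k-1} + v_{k+1})/2 for 1 ≤ k ≤ 93. The particular solution to v_k − (v_{k-1} + v_{k+1})/2 = 1 is v_k = −k^2. Adding homogeneous solution A + B k and matching boundaries gives v_k = k (94 − k). Substituting k = 61: v_61 = 61 · 33 = 2013.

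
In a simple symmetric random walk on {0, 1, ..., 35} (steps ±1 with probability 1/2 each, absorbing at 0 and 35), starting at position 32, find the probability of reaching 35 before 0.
P(hit 35 before 0) = 32/35

Let u_k = P(hit 35 before 0 | start at k). Then u_0 = 0, u_35 = 1, and u_k = u_{k-1}/2 + u_{k+1}/2 for 1 ≤ k ≤ 34. This harmonic recurrence is solved by u_k = k/35, giving u_32 = 32/35.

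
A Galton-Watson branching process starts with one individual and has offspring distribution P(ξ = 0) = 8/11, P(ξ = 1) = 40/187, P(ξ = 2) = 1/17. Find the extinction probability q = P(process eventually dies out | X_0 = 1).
q = 1

Mean offspring μ = 0·8/11 + 1·40/187 + 2·1/17 = 62/187 ≤ 1. For μ ≤ 1 with offspring not concentrated at 1, the Galton-Watson process goes extinct almost surely, so q = 1.
(Algebraic check: The pgf is f(s) = 8/11 + 40/187·s + 1/17·s². The extinction probability q is the smallest fixed point of f in [0, 1]. Setting s = f(s):
  1/17·s² + (40/187 − 1)·s + 8/11 = 0
  1/17·s² − (8/11 + 1/17)·s + 8/11 = 0
which factors as (s − 1)·(1/17·s − 8/11) = 0, giving roots s = 1 and s = (8/11)/(1/17) = 136/11. Since 136/11 ≥ 1, the smallest root in [0, 1] is s = 1.)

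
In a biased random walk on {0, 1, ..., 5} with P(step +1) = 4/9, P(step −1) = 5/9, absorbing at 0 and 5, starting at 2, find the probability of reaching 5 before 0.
P(hit 5 before 0) = (1 − (5/4)^2) / (1 − (5/4)^5) = 576/2101

Let u_k denote P(reach 5 before 0 | start at k). Boundary: u_0 = 0, u_5 = 1. Recurrence: u_k = 4/9·u_{k+1} + 5/9·u_{k-1} for 1 ≤ k ≤ 4. Try u_k = A + B·r^k with r = q/p = (5/9)/(4/9) = 5/4. Substitution satisfies the recurrence; boundary conditions give:
  u_k = (1 − r^k) / (1 − r^N) = (1 − (5/4)^2) / (1 − (5/4)^5) = 576/2101.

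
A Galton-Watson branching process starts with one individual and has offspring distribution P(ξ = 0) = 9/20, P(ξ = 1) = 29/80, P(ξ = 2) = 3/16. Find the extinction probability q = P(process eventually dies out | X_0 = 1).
q = 1

Mean offspring μ = 0·9/20 + 1·29/80 + 2·3/16 = 59/80 ≤ 1. For μ ≤ 1 with offspring not concentrated at 1, the Galton-Watson process goes extinct almost surely, so q = 1.
(Algebraic check: The pgf is f(s) = 9/20 + 29/80·s + 3/16·s². The extinction probability q is the smallest fixed point of f in [0, 1]. Setting s = f(s):
  3/16·s² + (29/80 − 1)·s + 9/20 = 0
  3/16·s² − (9/20 + 3/16)·s + 9/20 = 0
which factors as (s − 1)·(3/16·s − 9/20) = 0, giving roots s = 1 and s = (9/20)/(3/16) = 12/5. Since 12/5 ≥ 1, the smallest root in [0, 1] is s = 1.)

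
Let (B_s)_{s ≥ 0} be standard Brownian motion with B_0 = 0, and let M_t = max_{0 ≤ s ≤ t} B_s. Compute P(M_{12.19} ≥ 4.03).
P(M_{12.19} ≥ 4.03) = 2·P(B_{12.19} ≥ 4.03) = 2(1 − Φ(4.03/√12.19)) ≈ 0.2484

By the reflection principle for Brownian motion, P(M_t ≥ a) = 2 · P(B_t ≥ a) for a ≥ 0. Since B_t ~ N(0, t), P(B_t ≥ 4.03) = 1 − Φ(4.03/√t) = 1 − Φ(4.03/√12.19) = 1 − Φ(1.1543). So
  P(M_{12.19} ≥ 4.03) = 2(1 − Φ(1.1543)) ≈ 0.2484.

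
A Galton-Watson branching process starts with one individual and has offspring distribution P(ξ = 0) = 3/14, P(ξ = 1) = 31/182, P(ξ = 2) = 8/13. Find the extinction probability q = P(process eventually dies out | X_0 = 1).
q = 39/112

The pgf is f(s) = 3/14 + 31/182·s + 8/13·s². The extinction probability q is the smallest fixed point of f in [0, 1]. Setting s = f(s):
  8/13·s² + (31/182 − 1)·s + 3/14 = 0
  8/13·s² − (3/14 + 8/13)·s + 3/14 = 0
which factors as (s − 1)·(8/13·s − 3/14) = 0, giving roots s = 1 and s = (3/14)/(8/13) = 39/112.
Mean offspring μ = 31/182 + 2·8/13 = 255/182 > 1 (supercritical), so q < 1. The extinction probability is the smaller root: q = (3/14)/(8/13) = 39/112.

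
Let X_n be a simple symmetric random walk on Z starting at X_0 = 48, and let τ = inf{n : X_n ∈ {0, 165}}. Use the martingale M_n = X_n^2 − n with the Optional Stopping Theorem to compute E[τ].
E[τ] = 5616

M_n = X_n^2 − n is a martingale (since E[X_{n+1}^2 | F_n] = X_n^2 + 1). By OST (τ has finite mean in a bounded region), E[M_τ] = E[M_0] = X_0^2 − 0 = 48^2 = 2304. Also E[M_τ] = E[X_τ^2] − E[τ]. The walk exits at 0 or 165, with P(hit 165 first) = 48/165, so E[X_τ^2] = 165^2 · 48/165 + 0 = 7920. Thus E[τ] = E[X_τ^2] − E[M_τ] = 7920 − 2304 = 5616 = 48(165 − 48) = 5616.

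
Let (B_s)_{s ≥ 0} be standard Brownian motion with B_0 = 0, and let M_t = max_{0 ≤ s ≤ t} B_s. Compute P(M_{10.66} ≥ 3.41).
P(M_{10.66} ≥ 3.41) = 2·P(B_{10.66} ≥ 3.41) = 2(1 − Φ(3.41/√10.66)) ≈ 0.2963

By the reflection principle for Brownian motion, P(M_t ≥ a) = 2 · P(B_t ≥ a) for a ≥ 0. Since B_t ~ N(0, t), P(B_t ≥ 3.41) = 1 − Φ(3.41/√t) = 1 − Φ(3.41/√10.66) = 1 − Φ(1.0444). So
  P(M_{10.66} ≥ 3.41) = 2(1 − Φ(1.0444)) ≈ 0.2963.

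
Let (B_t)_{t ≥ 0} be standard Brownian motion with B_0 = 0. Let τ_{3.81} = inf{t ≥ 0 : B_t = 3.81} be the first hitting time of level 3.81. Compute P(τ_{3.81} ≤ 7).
P(τ_{3.81} ≤ 7) = 2(1 − Φ(3.81/√7)) = 2(1 − Φ(1.4400)) ≈ 0.1499

By the reflection principle for standard BM, P(τ_b ≤ t) = 2 · P(B_t ≥ b). Since B_t ~ N(0, t), P(B_t ≥ 3.81) = 1 − Φ(3.81/√t) = 1 − Φ(3.81/√7) = 1 − Φ(1.4400) ≈ 0.07493. Doubling: P(τ_{3.81} ≤ 7) ≈ 2 · 0.07493 = 0.14986 ≈ 0.1499.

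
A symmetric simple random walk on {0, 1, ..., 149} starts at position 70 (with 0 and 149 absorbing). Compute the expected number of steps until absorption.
E[τ | X_0 = 70] = 5530

Let v_k = E[τ | X_0 = k]. Boundary: v_0 = v_149 = 0. Recurrence: v_k = 1 + (v_{k-1} + v_{k+1})/2 for 1 ≤ k ≤ 148. The particular solution to v_k − (v_{k-1} + v_{k+1})/2 = 1 is v_k = −k^2. Adding homogeneous solution A + B k and matching boundaries gives v_k = k (149 − k). Substituting k = 70: v_70 = 70 · 79 = 5530.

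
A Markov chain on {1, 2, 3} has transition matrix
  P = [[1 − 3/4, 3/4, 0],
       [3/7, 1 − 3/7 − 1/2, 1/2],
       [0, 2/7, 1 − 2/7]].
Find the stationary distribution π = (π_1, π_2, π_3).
π = (16/93, 28/93, 49/93)

This is a birth-death chain on three states, which satisfies detailed balance: π_1 · P_{12} = π_2 · P_{21} and π_2 · P_{23} = π_3 · P_{32}.
From π_1 · 3/4 = π_2 · 3/7: π_2/π_1 = (3/4)/(3/7) = 7/4.
From π_2 · 1/2 = π_3 · 2/7: π_3/π_2 = (1/2)/(2/7) = 7/4.
Take π_1 proportional to 1; then unnormalized π = (1, 7/4, 49/16). Normalize by dividing by the sum 93/16:
  π = (16/93, 28/93, 49/93).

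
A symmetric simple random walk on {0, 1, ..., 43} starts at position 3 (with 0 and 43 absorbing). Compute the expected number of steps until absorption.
E[τ | X_0 = 3] = 120

Let v_k = E[τ | X_0 = k]. Boundary: v_0 = v_43 = 0. Recurrence: v_k = 1 + (v_{k-1} + v_{k+1})/2 for 1 ≤ k ≤ 42. The particular solution to v_k − (v_{k-1} + v_{k+1})/2 = 1 is v_k = −k^2. Adding homogeneous solution A + B k and matching boundaries gives v_k = k (43 − k). Substituting k = 3: v_3 = 3 · 40 = 120.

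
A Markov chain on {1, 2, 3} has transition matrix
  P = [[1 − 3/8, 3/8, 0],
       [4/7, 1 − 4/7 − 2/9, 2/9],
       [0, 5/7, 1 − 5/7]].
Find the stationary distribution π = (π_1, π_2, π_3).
π = (480/893, 315/893, 98/893)

This is a birth-death chain on three states, which satisfies detailed balance: π_1 · P_{12} = π_2 · P_{21} and π_2 · P_{23} = π_3 · P_{32}.
From π_1 · 3/8 = π_2 · 4/7: π_2/π_1 = (3/8)/(4/7) = 21/32.
From π_2 · 2/9 = π_3 · 5/7: π_3/π_2 = (2/9)/(5/7) = 14/45.
Take π_1 proportional to 1; then unnormalized π = (1, 21/32, 49/240). Normalize by dividing by the sum 893/480:
  π = (480/893, 315/893, 98/893).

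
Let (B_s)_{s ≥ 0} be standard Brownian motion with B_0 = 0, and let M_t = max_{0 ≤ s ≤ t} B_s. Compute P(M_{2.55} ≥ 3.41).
P(M_{2.55} ≥ 3.41) = 2·P(B_{2.55} ≥ 3.41) = 2(1 − Φ(3.41/√2.55)) ≈ 0.0327

By the reflection principle for Brownian motion, P(M_t ≥ a) = 2 · P(B_t ≥ a) for a ≥ 0. Since B_t ~ N(0, t), P(B_t ≥ 3.41) = 1 − Φ(3.41/√t) = 1 − Φ(3.41/√2.55) = 1 − Φ(2.1354). So
  P(M_{2.55} ≥ 3.41) = 2(1 − Φ(2.1354)) ≈ 0.0327.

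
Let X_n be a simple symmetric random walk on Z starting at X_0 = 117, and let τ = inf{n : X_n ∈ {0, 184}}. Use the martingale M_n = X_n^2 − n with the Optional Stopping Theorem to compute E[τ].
E[τ] = 7839

M_n = X_n^2 − n is a martingale (since E[X_{n+1}^2 | F_n] = X_n^2 + 1). By OST (τ has finite mean in a bounded region), E[M_τ] = E[M_0] = X_0^2 − 0 = 117^2 = 13689. Also E[M_τ] = E[X_τ^2] − E[τ]. The walk exits at 0 or 184, with P(hit 184 first) = 117/184, so E[X_τ^2] = 184^2 · 117/184 + 0 = 21528. Thus E[τ] = E[X_τ^2] − E[M_τ] = 21528 − 13689 = 7839 = 117(184 − 117) = 7839.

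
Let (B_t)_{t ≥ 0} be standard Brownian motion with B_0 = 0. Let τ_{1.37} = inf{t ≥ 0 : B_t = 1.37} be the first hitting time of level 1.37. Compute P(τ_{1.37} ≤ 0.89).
P(τ_{1.37} ≤ 0.89) = 2(1 − Φ(1.37/√0.89)) = 2(1 − Φ(1.4522)) ≈ 0.1464

By the reflection principle for standard BM, P(τ_b ≤ t) = 2 · P(B_t ≥ b). Since B_t ~ N(0, t), P(B_t ≥ 1.37) = 1 − Φ(1.37/√t) = 1 − Φ(1.37/√0.89) = 1 − Φ(1.4522) ≈ 0.07322. Doubling: P(τ_{1.37} ≤ 0.89) ≈ 2 · 0.07322 = 0.14644 ≈ 0.1464.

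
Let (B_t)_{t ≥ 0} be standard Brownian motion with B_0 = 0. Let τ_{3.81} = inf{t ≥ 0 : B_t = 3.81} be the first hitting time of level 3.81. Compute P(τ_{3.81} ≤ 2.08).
P(τ_{3.81} ≤ 2.08) = 2(1 − Φ(3.81/√2.08)) = 2(1 − Φ(2.6418)) ≈ 0.0082

By the reflection principle for standard BM, P(τ_b ≤ t) = 2 · P(B_t ≥ b). Since B_t ~ N(0, t), P(B_t ≥ 3.81) = 1 − Φ(3.81/√t) = 1 − Φ(3.81/√2.08) = 1 − Φ(2.6418) ≈ 0.00412. Doubling: P(τ_{3.81} ≤ 2.08) ≈ 2 · 0.00412 = 0.00824 ≈ 0.0082.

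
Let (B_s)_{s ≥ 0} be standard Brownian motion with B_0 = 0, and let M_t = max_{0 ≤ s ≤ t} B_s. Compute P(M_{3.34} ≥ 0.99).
P(M_{3.34} ≥ 0.99) = 2·P(B_{3.34} ≥ 0.99) = 2(1 − Φ(0.99/√3.34)) ≈ 0.5880

By the reflection principle for Brownian motion, P(M_t ≥ a) = 2 · P(B_t ≥ a) for a ≥ 0. Since B_t ~ N(0, t), P(B_t ≥ 0.99) = 1 − Φ(0.99/√t) = 1 − Φ(0.99/√3.34) = 1 − Φ(0.5417). So
  P(M_{3.34} ≥ 0.99) = 2(1 − Φ(0.5417)) ≈ 0.5880.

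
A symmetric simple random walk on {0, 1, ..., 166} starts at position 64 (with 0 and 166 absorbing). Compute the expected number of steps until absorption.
E[τ | X_0 = 64] = 6528

Let v_k = E[τ | X_0 = k]. Boundary: v_0 = v_166 = 0. Recurrence: v_k = 1 + (v_{k-1} + v_{k+1})/2 for 1 ≤ k ≤ 165. The particular solution to v_k − (v_{k-1} + v_{k+1})/2 = 1 is v_k = −k^2. Adding homogeneous solution A + B k and matching boundaries gives v_k = k (166 − k). Substituting k = 64: v_64 = 64 · 102 = 6528.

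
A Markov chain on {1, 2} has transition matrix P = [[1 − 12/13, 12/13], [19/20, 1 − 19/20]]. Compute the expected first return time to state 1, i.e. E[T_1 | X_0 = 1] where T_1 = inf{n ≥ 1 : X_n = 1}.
E[T_1 | X_0 = 1] = 1/π_1 = 487/247

For an irreducible recurrent Markov chain with stationary distribution π, E[T_i | X_0 = i] = 1/π_i (Kac's formula). Here π_1 = (19/20)/(12/13 + 19/20) = (19/20)/(487/260) = 247/487, so E[T_1 | X_0 = 1] = 1/π_1 = (12/13 + 19/20)/(19/20) = (487/260)/(19/20) = 487/247.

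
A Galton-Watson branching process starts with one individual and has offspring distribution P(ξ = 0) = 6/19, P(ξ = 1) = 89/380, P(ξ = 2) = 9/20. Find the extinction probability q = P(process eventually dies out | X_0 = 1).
q = 40/57

The pgf is f(s) = 6/19 + 89/380·s + 9/20·s². The extinction probability q is the smallest fixed point of f in [0, 1]. Setting s = f(s):
  9/20·s² + (89/380 − 1)·s + 6/19 = 0
  9/20·s² − (6/19 + 9/20)·s + 6/19 = 0
which factors as (s − 1)·(9/20·s − 6/19) = 0, giving roots s = 1 and s = (6/19)/(9/20) = 40/57.
Mean offspring μ = 89/380 + 2·9/20 = 431/380 > 1 (supercritical), so q < 1. The extinction probability is the smaller root: q = (6/19)/(9/20) = 40/57.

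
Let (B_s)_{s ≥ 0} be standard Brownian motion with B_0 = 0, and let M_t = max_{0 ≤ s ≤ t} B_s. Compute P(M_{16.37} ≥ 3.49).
P(M_{16.37} ≥ 3.49) = 2·P(B_{16.37} ≥ 3.49) = 2(1 − Φ(3.49/√16.37)) ≈ 0.3884

By the reflection principle for Brownian motion, P(M_t ≥ a) = 2 · P(B_t ≥ a) for a ≥ 0. Since B_t ~ N(0, t), P(B_t ≥ 3.49) = 1 − Φ(3.49/√t) = 1 − Φ(3.49/√16.37) = 1 − Φ(0.8626). So
  P(M_{16.37} ≥ 3.49) = 2(1 − Φ(0.8626)) ≈ 0.3884.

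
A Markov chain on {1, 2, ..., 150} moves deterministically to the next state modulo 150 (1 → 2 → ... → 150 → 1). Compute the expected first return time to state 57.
E[T_57 | X_0 = 57] = 150

The chain cycles deterministically, so starting at state 57 it returns in exactly 150 steps. Equivalently, the stationary distribution is uniform π_j = 1/150 for every state j, so by Kac's formula E[T_57] = 1/π_57 = 150.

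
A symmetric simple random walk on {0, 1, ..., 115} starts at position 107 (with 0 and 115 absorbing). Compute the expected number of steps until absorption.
E[τ | X_0 = 107] = 856

Let v_k = E[τ | X_0 = k]. Boundary: v_0 = v_115 = 0. Recurrence: v_k = 1 + (v_{k-1} + v_{k+1})/2 for 1 ≤ k ≤ 114. The particular solution to v_k − (v_{k-1} + v_{k+1})/2 = 1 is v_k = −k^2. Adding homogeneous solution A + B k and matching boundaries gives v_k = k (115 − k). Substituting k = 107: v_107 = 107 · 8 = 856.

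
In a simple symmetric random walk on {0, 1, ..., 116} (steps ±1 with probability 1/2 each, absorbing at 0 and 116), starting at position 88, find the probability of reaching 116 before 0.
P(hit 116 before 0) = 88/116 = 22/29

Let u_k = P(hit 116 before 0 | start at k). Then u_0 = 0, u_116 = 1, and u_k = u_{k-1}/2 + u_{k+1}/2 for 1 ≤ k ≤ 115. This harmonic recurrence is solved by u_k = k/116, giving u_88 = 88/116 = 22/29.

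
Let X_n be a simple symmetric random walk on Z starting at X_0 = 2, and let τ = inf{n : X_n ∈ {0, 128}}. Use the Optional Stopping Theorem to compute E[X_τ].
E[X_τ] = 2

X_n is a martingale and τ is a bounded-mean stopping time (indeed τ is finite a.s. with bounded expectation since the walk is in a bounded region). By the OST, E[X_τ] = E[X_0] = 2. Equivalently: E[X_τ] = 128 · P(hit 128 first) + 0 · P(hit 0 first) = 128 · (2/128) = 2.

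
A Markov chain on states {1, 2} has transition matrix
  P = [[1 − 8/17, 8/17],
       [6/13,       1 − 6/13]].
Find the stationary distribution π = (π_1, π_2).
π_1 = 51/103, π_2 = 52/103

Solve πP = π with π_1 + π_2 = 1. From πP = π: π_1 · (1 − 8/17) + π_2 · 6/13 = π_1 ⇒ π_2 · 6/13 = π_1 · 8/17 ⇒ π_2/π_1 = (8/17)/(6/13) = 52/51. Together with π_1 + π_2 = 1:
  π_1 = (6/13)/(8/17 + 6/13) = (6/13)/(206/221) = 51/103,
  π_2 = (8/17)/(8/17 + 6/13) = (8/17)/(206/221) = 52/103.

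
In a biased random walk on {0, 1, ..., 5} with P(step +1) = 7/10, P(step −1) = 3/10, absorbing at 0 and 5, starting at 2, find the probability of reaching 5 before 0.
P(hit 5 before 0) = (1 − (3/7)^2) / (1 − (3/7)^5) = 3430/4141

Let u_k denote P(reach 5 before 0 | start at k). Boundary: u_0 = 0, u_5 = 1. Recurrence: u_k = 7/10·u_{k+1} + 3/10·u_{k-1} for 1 ≤ k ≤ 4. Try u_k = A + B·r^k with r = q/p = (3/10)/(7/10) = 3/7. Substitution satisfies the recurrence; boundary conditions give:
  u_k = (1 − r^k) / (1 − r^N) = (1 − (3/7)^2) / (1 − (3/7)^5) = 3430/4141.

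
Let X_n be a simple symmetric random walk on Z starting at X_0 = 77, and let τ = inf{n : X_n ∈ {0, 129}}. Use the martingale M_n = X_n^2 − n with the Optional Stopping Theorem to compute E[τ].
E[τ] = 4004

M_n = X_n^2 − n is a martingale (since E[X_{n+1}^2 | F_n] = X_n^2 + 1). By OST (τ has finite mean in a bounded region), E[M_τ] = E[M_0] = X_0^2 − 0 = 77^2 = 5929. Also E[M_τ] = E[X_τ^2] − E[τ]. The walk exits at 0 or 129, with P(hit 129 first) = 77/129, so E[X_τ^2] = 129^2 · 77/129 + 0 = 9933. Thus E[τ] = E[X_τ^2] − E[M_τ] = 9933 − 5929 = 4004 = 77(129 − 77) = 4004.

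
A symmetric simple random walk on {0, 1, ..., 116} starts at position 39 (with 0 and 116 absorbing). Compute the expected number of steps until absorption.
E[τ | X_0 = 39] = 3003

Let v_k = E[τ | X_0 = k]. Boundary: v_0 = v_116 = 0. Recurrence: v_k = 1 + (v_{k-1} + v_{k+1})/2 for 1 ≤ k ≤ 115. The particular solution to v_k − (v_{k-1} + v_{k+1})/2 = 1 is v_k = −k^2. Adding homogeneous solution A + B k and matching boundaries gives v_k = k (116 − k). Substituting k = 39: v_39 = 39 · 77 = 3003.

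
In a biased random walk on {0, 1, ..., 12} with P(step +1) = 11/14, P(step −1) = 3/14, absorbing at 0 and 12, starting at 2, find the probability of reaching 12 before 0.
P(hit 12 before 0) = (1 − (3/11)^2) / (1 − (3/11)^12) = 25937424601/28021677190

Let u_k denote P(reach 12 before 0 | start at k). Boundary: u_0 = 0, u_12 = 1. Recurrence: u_k = 11/14·u_{k+1} + 3/14·u_{k-1} for 1 ≤ k ≤ 11. Try u_k = A + B·r^k with r = q/p = (3/14)/(11/14) = 3/11. Substitution satisfies the recurrence; boundary conditions give:
  u_k = (1 − r^k) / (1 − r^N) = (1 − (3/11)^2) / (1 − (3/11)^12) = 25937424601/28021677190.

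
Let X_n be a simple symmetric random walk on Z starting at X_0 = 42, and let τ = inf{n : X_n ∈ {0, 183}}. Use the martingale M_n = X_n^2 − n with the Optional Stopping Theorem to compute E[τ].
E[τ] = 5922

M_n = X_n^2 − n is a martingale (since E[X_{n+1}^2 | F_n] = X_n^2 + 1). By OST (τ has finite mean in a bounded region), E[M_τ] = E[M_0] = X_0^2 − 0 = 42^2 = 1764. Also E[M_τ] = E[X_τ^2] − E[τ]. The walk exits at 0 or 183, with P(hit 183 first) = 42/183, so E[X_τ^2] = 183^2 · 42/183 + 0 = 7686. Thus E[τ] = E[X_τ^2] − E[M_τ] = 7686 − 1764 = 5922 = 42(183 − 42) = 5922.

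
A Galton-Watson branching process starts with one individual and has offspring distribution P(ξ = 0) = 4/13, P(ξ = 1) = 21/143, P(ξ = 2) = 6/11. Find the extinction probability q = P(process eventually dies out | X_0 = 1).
q = 22/39

The pgf is f(s) = 4/13 + 21/143·s + 6/11·s². The extinction probability q is the smallest fixed point of f in [0, 1]. Setting s = f(s):
  6/11·s² + (21/143 − 1)·s + 4/13 = 0
  6/11·s² − (4/13 + 6/11)·s + 4/13 = 0
which factors as (s − 1)·(6/11·s − 4/13) = 0, giving roots s = 1 and s = (4/13)/(6/11) = 22/39.
Mean offspring μ = 21/143 + 2·6/11 = 177/143 > 1 (supercritical), so q < 1. The extinction probability is the smaller root: q = (4/13)/(6/11) = 22/39.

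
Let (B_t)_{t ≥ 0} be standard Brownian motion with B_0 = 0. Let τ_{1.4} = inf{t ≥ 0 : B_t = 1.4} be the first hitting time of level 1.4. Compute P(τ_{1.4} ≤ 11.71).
P(τ_{1.4} ≤ 11.71) = 2(1 − Φ(1.4/√11.71)) = 2(1 − Φ(0.4091)) ≈ 0.6825

By the reflection principle for standard BM, P(τ_b ≤ t) = 2 · P(B_t ≥ b). Since B_t ~ N(0, t), P(B_t ≥ 1.4) = 1 − Φ(1.4/√t) = 1 − Φ(1.4/√11.71) = 1 − Φ(0.4091) ≈ 0.34123. Doubling: P(τ_{1.4} ≤ 11.71) ≈ 2 · 0.34123 = 0.68246 ≈ 0.6825.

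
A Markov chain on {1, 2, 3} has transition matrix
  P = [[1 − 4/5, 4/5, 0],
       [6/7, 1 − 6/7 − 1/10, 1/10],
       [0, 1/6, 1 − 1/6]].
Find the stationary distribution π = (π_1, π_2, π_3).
π = (75/187, 70/187, 42/187)

This is a birth-death chain on three states, which satisfies detailed balance: π_1 · P_{12} = π_2 · P_{21} and π_2 · P_{23} = π_3 · P_{32}.
From π_1 · 4/5 = π_2 · 6/7: π_2/π_1 = (4/5)/(6/7) = 14/15.
From π_2 · 1/10 = π_3 · 1/6: π_3/π_2 = (1/10)/(1/6) = 3/5.
Take π_1 proportional to 1; then unnormalized π = (1, 14/15, 14/25). Normalize by dividing by the sum 187/75:
  π = (75/187, 70/187, 42/187).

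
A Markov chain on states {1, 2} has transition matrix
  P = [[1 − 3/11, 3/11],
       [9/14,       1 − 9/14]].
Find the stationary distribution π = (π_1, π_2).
π_1 = 33/47, π_2 = 14/47

Solve πP = π with π_1 + π_2 = 1. From πP = π: π_1 · (1 − 3/11) + π_2 · 9/14 = π_1 ⇒ π_2 · 9/14 = π_1 · 3/11 ⇒ π_2/π_1 = (3/11)/(9/14) = 14/33. Together with π_1 + π_2 = 1:
  π_1 = (9/14)/(3/11 + 9/14) = (9/14)/(141/154) = 33/47,
  π_2 = (3/11)/(3/11 + 9/14) = (3/11)/(141/154) = 14/47.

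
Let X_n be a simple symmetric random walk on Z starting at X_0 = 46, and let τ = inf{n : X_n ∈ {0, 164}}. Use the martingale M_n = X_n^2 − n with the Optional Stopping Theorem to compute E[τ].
E[τ] = 5428

M_n = X_n^2 − n is a martingale (since E[X_{n+1}^2 | F_n] = X_n^2 + 1). By OST (τ has finite mean in a bounded region), E[M_τ] = E[M_0] = X_0^2 − 0 = 46^2 = 2116. Also E[M_τ] = E[X_τ^2] − E[τ]. The walk exits at 0 or 164, with P(hit 164 first) = 46/164, so E[X_τ^2] = 164^2 · 46/164 + 0 = 7544. Thus E[τ] = E[X_τ^2] − E[M_τ] = 7544 − 2116 = 5428 = 46(164 − 46) = 5428.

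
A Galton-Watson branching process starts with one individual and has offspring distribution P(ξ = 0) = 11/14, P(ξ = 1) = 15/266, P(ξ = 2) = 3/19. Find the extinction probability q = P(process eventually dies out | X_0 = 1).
q = 1

Mean offspring μ = 0·11/14 + 1·15/266 + 2·3/19 = 99/266 ≤ 1. For μ ≤ 1 with offspring not concentrated at 1, the Galton-Watson process goes extinct almost surely, so q = 1.
(Algebraic check: The pgf is f(s) = 11/14 + 15/266·s + 3/19·s². The extinction probability q is the smallest fixed point of f in [0, 1]. Setting s = f(s):
  3/19·s² + (15/266 − 1)·s + 11/14 = 0
  3/19·s² − (11/14 + 3/19)·s + 11/14 = 0
which factors as (s − 1)·(3/19·s − 11/14) = 0, giving roots s = 1 and s = (11/14)/(3/19) = 209/42. Since 209/42 ≥ 1, the smallest root in [0, 1] is s = 1.)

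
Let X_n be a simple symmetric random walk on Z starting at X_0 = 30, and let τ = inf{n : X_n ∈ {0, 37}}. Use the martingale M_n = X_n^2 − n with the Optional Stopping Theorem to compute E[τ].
E[τ] = 210

M_n = X_n^2 − n is a martingale (since E[X_{n+1}^2 | F_n] = X_n^2 + 1). By OST (τ has finite mean in a bounded region), E[M_τ] = E[M_0] = X_0^2 − 0 = 30^2 = 900. Also E[M_τ] = E[X_τ^2] − E[τ]. The walk exits at 0 or 37, with P(hit 37 first) = 30/37, so E[X_τ^2] = 37^2 · 30/37 + 0 = 1110. Thus E[τ] = E[X_τ^2] − E[M_τ] = 1110 − 900 = 210 = 30(37 − 30) = 210.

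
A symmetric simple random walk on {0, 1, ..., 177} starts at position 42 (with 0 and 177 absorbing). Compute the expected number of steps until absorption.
E[τ | X_0 = 42] = 5670

Let v_k = E[τ | X_0 = k]. Boundary: v_0 = v_177 = 0. Recurrence: v_k = 1 + (v_{k-1} + v_{k+1})/2 for 1 ≤ k ≤ 176. The particular solution to v_k − (v_{k-1} + v_{k+1})/2 = 1 is v_k = −k^2. Adding homogeneous solution A + B k and matching boundaries gives v_k = k (177 − k). Substituting k = 42: v_42 = 42 · 135 = 5670.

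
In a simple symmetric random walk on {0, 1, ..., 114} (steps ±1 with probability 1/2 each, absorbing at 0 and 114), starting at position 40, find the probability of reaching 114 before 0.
P(hit 114 before 0) = 40/114 = 20/57

Let u_k = P(hit 114 before 0 | start at k). Then u_0 = 0, u_114 = 1, and u_k = u_{k-1}/2 + u_{k+1}/2 for 1 ≤ k ≤ 113. This harmonic recurrence is solved by u_k = k/114, giving u_40 = 40/114 = 20/57.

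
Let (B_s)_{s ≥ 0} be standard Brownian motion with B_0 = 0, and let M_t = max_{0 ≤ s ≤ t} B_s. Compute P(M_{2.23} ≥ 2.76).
P(M_{2.23} ≥ 2.76) = 2·P(B_{2.23} ≥ 2.76) = 2(1 − Φ(2.76/√2.23)) ≈ 0.0646

By the reflection principle for Brownian motion, P(M_t ≥ a) = 2 · P(B_t ≥ a) for a ≥ 0. Since B_t ~ N(0, t), P(B_t ≥ 2.76) = 1 − Φ(2.76/√t) = 1 − Φ(2.76/√2.23) = 1 − Φ(1.8482). So
  P(M_{2.23} ≥ 2.76) = 2(1 − Φ(1.8482)) ≈ 0.0646.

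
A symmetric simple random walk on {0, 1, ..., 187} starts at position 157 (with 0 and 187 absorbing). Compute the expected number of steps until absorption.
E[τ | X_0 = 157] = 4710

Let v_k = E[τ | X_0 = k]. Boundary: v_0 = v_187 = 0. Recurrence: v_k = 1 + (v_{k-1} + v_{k+1})/2 for 1 ≤ k ≤ 186. The particular solution to v_k − (v_{k-1} + v_{k+1})/2 = 1 is v_k = −k^2. Adding homogeneous solution A + B k and matching boundaries gives v_k = k (187 − k). Substituting k = 157: v_157 = 157 · 30 = 4710.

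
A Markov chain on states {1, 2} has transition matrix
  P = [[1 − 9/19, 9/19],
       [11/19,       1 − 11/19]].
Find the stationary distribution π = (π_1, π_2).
π_1 = 11/20, π_2 = 9/20

Solve πP = π with π_1 + π_2 = 1. From πP = π: π_1 · (1 − 9/19) + π_2 · 11/19 = π_1 ⇒ π_2 · 11/19 = π_1 · 9/19 ⇒ π_2/π_1 = (9/19)/(11/19) = 9/11. Together with π_1 + π_2 = 1:
  π_1 = (11/19)/(9/19 + 11/19) = (11/19)/(20/19) = 11/20,
  π_2 = (9/19)/(9/19 + 11/19) = (9/19)/(20/19) = 9/20.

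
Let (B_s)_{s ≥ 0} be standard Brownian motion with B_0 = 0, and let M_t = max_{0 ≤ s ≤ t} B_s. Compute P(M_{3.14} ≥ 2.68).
P(M_{3.14} ≥ 2.68) = 2·P(B_{3.14} ≥ 2.68) = 2(1 − Φ(2.68/√3.14)) ≈ 0.1304

By the reflection principle for Brownian motion, P(M_t ≥ a) = 2 · P(B_t ≥ a) for a ≥ 0. Since B_t ~ N(0, t), P(B_t ≥ 2.68) = 1 − Φ(2.68/√t) = 1 − Φ(2.68/√3.14) = 1 − Φ(1.5124). So
  P(M_{3.14} ≥ 2.68) = 2(1 − Φ(1.5124)) ≈ 0.1304.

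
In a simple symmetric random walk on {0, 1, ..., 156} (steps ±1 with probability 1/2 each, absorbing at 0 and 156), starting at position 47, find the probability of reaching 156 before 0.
P(hit 156 before 0) = 47/156

Let u_k = P(hit 156 before 0 | start at k). Then u_0 = 0, u_156 = 1, and u_k = u_{k-1}/2 + u_{k+1}/2 for 1 ≤ k ≤ 155. This harmonic recurrence is solved by u_k = k/156, giving u_47 = 47/156.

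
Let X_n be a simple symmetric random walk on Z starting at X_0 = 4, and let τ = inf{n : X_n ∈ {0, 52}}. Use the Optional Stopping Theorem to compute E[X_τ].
E[X_τ] = 4

X_n is a martingale and τ is a bounded-mean stopping time (indeed τ is finite a.s. with bounded expectation since the walk is in a bounded region). By the OST, E[X_τ] = E[X_0] = 4. Equivalently: E[X_τ] = 52 · P(hit 52 first) + 0 · P(hit 0 first) = 52 · (4/52) = 4.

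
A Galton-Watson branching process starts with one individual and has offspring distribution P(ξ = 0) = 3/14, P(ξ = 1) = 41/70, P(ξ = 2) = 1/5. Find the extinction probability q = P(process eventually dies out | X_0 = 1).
q = 1

Mean offspring μ = 0·3/14 + 1·41/70 + 2·1/5 = 69/70 ≤ 1. For μ ≤ 1 with offspring not concentrated at 1, the Galton-Watson process goes extinct almost surely, so q = 1.
(Algebraic check: The pgf is f(s) = 3/14 + 41/70·s + 1/5·s². The extinction probability q is the smallest fixed point of f in [0, 1]. Setting s = f(s):
  1/5·s² + (41/70 − 1)·s + 3/14 = 0
  1/5·s² − (3/14 + 1/5)·s + 3/14 = 0
which factors as (s − 1)·(1/5·s − 3/14) = 0, giving roots s = 1 and s = (3/14)/(1/5) = 15/14. Since 15/14 ≥ 1, the smallest root in [0, 1] is s = 1.)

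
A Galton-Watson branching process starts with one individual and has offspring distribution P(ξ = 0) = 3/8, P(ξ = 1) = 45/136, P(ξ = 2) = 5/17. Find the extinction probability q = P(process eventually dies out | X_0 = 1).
q = 1

Mean offspring μ = 0·3/8 + 1·45/136 + 2·5/17 = 125/136 ≤ 1. For μ ≤ 1 with offspring not concentrated at 1, the Galton-Watson process goes extinct almost surely, so q = 1.
(Algebraic check: The pgf is f(s) = 3/8 + 45/136·s + 5/17·s². The extinction probability q is the smallest fixed point of f in [0, 1]. Setting s = f(s):
  5/17·s² + (45/136 − 1)·s + 3/8 = 0
  5/17·s² − (3/8 + 5/17)·s + 3/8 = 0
which factors as (s − 1)·(5/17·s − 3/8) = 0, giving roots s = 1 and s = (3/8)/(5/17) = 51/40. Since 51/40 ≥ 1, the smallest root in [0, 1] is s = 1.)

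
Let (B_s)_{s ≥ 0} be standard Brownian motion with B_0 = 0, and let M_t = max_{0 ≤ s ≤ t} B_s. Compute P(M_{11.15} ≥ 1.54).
P(M_{11.15} ≥ 1.54) = 2·P(B_{11.15} ≥ 1.54) = 2(1 − Φ(1.54/√11.15)) ≈ 0.6447

By the reflection principle for Brownian motion, P(M_t ≥ a) = 2 · P(B_t ≥ a) for a ≥ 0. Since B_t ~ N(0, t), P(B_t ≥ 1.54) = 1 − Φ(1.54/√t) = 1 − Φ(1.54/√11.15) = 1 − Φ(0.4612). So
  P(M_{11.15} ≥ 1.54) = 2(1 − Φ(0.4612)) ≈ 0.6447.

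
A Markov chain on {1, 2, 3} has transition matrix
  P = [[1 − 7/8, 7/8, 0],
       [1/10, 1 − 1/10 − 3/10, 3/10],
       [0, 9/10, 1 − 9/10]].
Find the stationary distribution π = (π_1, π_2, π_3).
π = (3/38, 105/152, 35/152)

This is a birth-death chain on three states, which satisfies detailed balance: π_1 · P_{12} = π_2 · P_{21} and π_2 · P_{23} = π_3 · P_{32}.
From π_1 · 7/8 = π_2 · 1/10: π_2/π_1 = (7/8)/(1/10) = 35/4.
From π_2 · 3/10 = π_3 · 9/10: π_3/π_2 = (3/10)/(9/10) = 1/3.
Take π_1 proportional to 1; then unnormalized π = (1, 35/4, 35/12). Normalize by dividing by the sum 38/3:
  π = (3/38, 105/152, 35/152).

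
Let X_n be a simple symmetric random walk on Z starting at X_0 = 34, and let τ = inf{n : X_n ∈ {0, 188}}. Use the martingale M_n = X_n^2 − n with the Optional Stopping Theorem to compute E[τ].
E[τ] = 5236

M_n = X_n^2 − n is a martingale (since E[X_{n+1}^2 | F_n] = X_n^2 + 1). By OST (τ has finite mean in a bounded region), E[M_τ] = E[M_0] = X_0^2 − 0 = 34^2 = 1156. Also E[M_τ] = E[X_τ^2] − E[τ]. The walk exits at 0 or 188, with P(hit 188 first) = 34/188, so E[X_τ^2] = 188^2 · 34/188 + 0 = 6392. Thus E[τ] = E[X_τ^2] − E[M_τ] = 6392 − 1156 = 5236 = 34(188 − 34) = 5236.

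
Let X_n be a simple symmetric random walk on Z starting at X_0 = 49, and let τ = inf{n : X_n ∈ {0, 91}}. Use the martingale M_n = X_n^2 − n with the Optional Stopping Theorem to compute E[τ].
E[τ] = 2058

M_n = X_n^2 − n is a martingale (since E[X_{n+1}^2 | F_n] = X_n^2 + 1). By OST (τ has finite mean in a bounded region), E[M_τ] = E[M_0] = X_0^2 − 0 = 49^2 = 2401. Also E[M_τ] = E[X_τ^2] − E[τ]. The walk exits at 0 or 91, with P(hit 91 first) = 49/91, so E[X_τ^2] = 91^2 · 49/91 + 0 = 4459. Thus E[τ] = E[X_τ^2] − E[M_τ] = 4459 − 2401 = 2058 = 49(91 − 49) = 2058.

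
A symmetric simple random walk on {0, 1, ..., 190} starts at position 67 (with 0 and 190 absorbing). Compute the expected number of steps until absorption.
E[τ | X_0 = 67] = 8241

Let v_k = E[τ | X_0 = k]. Boundary: v_0 = v_190 = 0. Recurrence: v_k = 1 + (v_{k-1} + v_{k+1})/2 for 1 ≤ k ≤ 189. The particular solution to v_k − (v_{k-1} + v_{k+1})/2 = 1 is v_k = −k^2. Adding homogeneous solution A + B k and matching boundaries gives v_k = k (190 − k). Substituting k = 67: v_67 = 67 · 123 = 8241.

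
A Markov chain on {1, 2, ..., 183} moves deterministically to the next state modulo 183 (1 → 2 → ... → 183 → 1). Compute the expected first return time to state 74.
E[T_74 | X_0 = 74] = 183

The chain cycles deterministically, so starting at state 74 it returns in exactly 183 steps. Equivalently, the stationary distribution is uniform π_j = 1/183 for every state j, so by Kac's formula E[T_74] = 1/π_74 = 183.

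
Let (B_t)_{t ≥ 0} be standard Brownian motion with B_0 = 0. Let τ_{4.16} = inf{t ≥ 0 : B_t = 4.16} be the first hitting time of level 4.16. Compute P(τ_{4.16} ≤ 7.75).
P(τ_{4.16} ≤ 7.75) = 2(1 − Φ(4.16/√7.75)) = 2(1 − Φ(1.4943)) ≈ 0.1351

By the reflection principle for standard BM, P(τ_b ≤ t) = 2 · P(B_t ≥ b). Since B_t ~ N(0, t), P(B_t ≥ 4.16) = 1 − Φ(4.16/√t) = 1 − Φ(4.16/√7.75) = 1 − Φ(1.4943) ≈ 0.06755. Doubling: P(τ_{4.16} ≤ 7.75) ≈ 2 · 0.06755 = 0.13510 ≈ 0.1351.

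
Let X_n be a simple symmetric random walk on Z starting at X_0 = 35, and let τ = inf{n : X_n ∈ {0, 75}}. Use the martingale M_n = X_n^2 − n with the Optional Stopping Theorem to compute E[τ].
E[τ] = 1400

M_n = X_n^2 − n is a martingale (since E[X_{n+1}^2 | F_n] = X_n^2 + 1). By OST (τ has finite mean in a bounded region), E[M_τ] = E[M_0] = X_0^2 − 0 = 35^2 = 1225. Also E[M_τ] = E[X_τ^2] − E[τ]. The walk exits at 0 or 75, with P(hit 75 first) = 35/75, so E[X_τ^2] = 75^2 · 35/75 + 0 = 2625. Thus E[τ] = E[X_τ^2] − E[M_τ] = 2625 − 1225 = 1400 = 35(75 − 35) = 1400.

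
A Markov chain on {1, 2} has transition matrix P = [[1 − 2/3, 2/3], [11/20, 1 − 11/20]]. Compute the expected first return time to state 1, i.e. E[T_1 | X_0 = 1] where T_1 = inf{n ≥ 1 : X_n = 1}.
E[T_1 | X_0 = 1] = 1/π_1 = 73/33

For an irreducible recurrent Markov chain with stationary distribution π, E[T_i | X_0 = i] = 1/π_i (Kac's formula). Here π_1 = (11/20)/(2/3 + 11/20) = (11/20)/(73/60) = 33/73, so E[T_1 | X_0 = 1] = 1/π_1 = (2/3 + 11/20)/(11/20) = (73/60)/(11/20) = 73/33.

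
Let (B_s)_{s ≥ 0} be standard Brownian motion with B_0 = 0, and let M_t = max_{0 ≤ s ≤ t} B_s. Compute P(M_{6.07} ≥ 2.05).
P(M_{6.07} ≥ 2.05) = 2·P(B_{6.07} ≥ 2.05) = 2(1 − Φ(2.05/√6.07)) ≈ 0.4054

By the reflection principle for Brownian motion, P(M_t ≥ a) = 2 · P(B_t ≥ a) for a ≥ 0. Since B_t ~ N(0, t), P(B_t ≥ 2.05) = 1 − Φ(2.05/√t) = 1 − Φ(2.05/√6.07) = 1 − Φ(0.8321). So
  P(M_{6.07} ≥ 2.05) = 2(1 − Φ(0.8321)) ≈ 0.4054.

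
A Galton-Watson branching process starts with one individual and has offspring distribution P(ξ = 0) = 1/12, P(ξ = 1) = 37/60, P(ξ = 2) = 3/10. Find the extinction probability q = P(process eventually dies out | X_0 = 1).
q = 5/18

The pgf is f(s) = 1/12 + 37/60·s + 3/10·s². The extinction probability q is the smallest fixed point of f in [0, 1]. Setting s = f(s):
  3/10·s² + (37/60 − 1)·s + 1/12 = 0
  3/10·s² − (1/12 + 3/10)·s + 1/12 = 0
which factors as (s − 1)·(3/10·s − 1/12) = 0, giving roots s = 1 and s = (1/12)/(3/10) = 5/18.
Mean offspring μ = 37/60 + 2·3/10 = 73/60 > 1 (supercritical), so q < 1. The extinction probability is the smaller root: q = (1/12)/(3/10) = 5/18.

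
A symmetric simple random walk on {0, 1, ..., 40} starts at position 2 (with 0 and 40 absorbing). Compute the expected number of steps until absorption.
E[τ | X_0 = 2] = 76

Let v_k = E[τ | X_0 = k]. Boundary: v_0 = v_40 = 0. Recurrence: v_k = 1 + (v_{k-1} + v_{k+1})/2 for 1 ≤ k ≤ 39. The particular solution to v_k − (v_{k-1} + v_{k+1})/2 = 1 is v_k = −k^2. Adding homogeneous solution A + B k and matching boundaries gives v_k = k (40 − k). Substituting k = 2: v_2 = 2 · 38 = 76.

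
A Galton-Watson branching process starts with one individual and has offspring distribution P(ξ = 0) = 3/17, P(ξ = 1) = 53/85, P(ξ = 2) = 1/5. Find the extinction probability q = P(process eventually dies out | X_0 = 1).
q = 15/17

The pgf is f(s) = 3/17 + 53/85·s + 1/5·s². The extinction probability q is the smallest fixed point of f in [0, 1]. Setting s = f(s):
  1/5·s² + (53/85 − 1)·s + 3/17 = 0
  1/5·s² − (3/17 + 1/5)·s + 3/17 = 0
which factors as (s − 1)·(1/5·s − 3/17) = 0, giving roots s = 1 and s = (3/17)/(1/5) = 15/17.
Mean offspring μ = 53/85 + 2·1/5 = 87/85 > 1 (supercritical), so q < 1. The extinction probability is the smaller root: q = (3/17)/(1/5) = 15/17.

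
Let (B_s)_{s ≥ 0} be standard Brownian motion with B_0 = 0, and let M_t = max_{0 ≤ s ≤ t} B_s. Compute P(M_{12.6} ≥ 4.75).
P(M_{12.6} ≥ 4.75) = 2·P(B_{12.6} ≥ 4.75) = 2(1 − Φ(4.75/√12.6)) ≈ 0.1808

By the reflection principle for Brownian motion, P(M_t ≥ a) = 2 · P(B_t ≥ a) for a ≥ 0. Since B_t ~ N(0, t), P(B_t ≥ 4.75) = 1 − Φ(4.75/√t) = 1 − Φ(4.75/√12.6) = 1 − Φ(1.3382). So
  P(M_{12.6} ≥ 4.75) = 2(1 − Φ(1.3382)) ≈ 0.1808.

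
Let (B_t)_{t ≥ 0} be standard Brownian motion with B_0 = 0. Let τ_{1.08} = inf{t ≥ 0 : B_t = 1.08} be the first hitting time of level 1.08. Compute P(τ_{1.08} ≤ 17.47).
P(τ_{1.08} ≤ 17.47) = 2(1 − Φ(1.08/√17.47)) = 2(1 − Φ(0.2584)) ≈ 0.7961

By the reflection principle for standard BM, P(τ_b ≤ t) = 2 · P(B_t ≥ b). Since B_t ~ N(0, t), P(B_t ≥ 1.08) = 1 − Φ(1.08/√t) = 1 − Φ(1.08/√17.47) = 1 − Φ(0.2584) ≈ 0.39805. Doubling: P(τ_{1.08} ≤ 17.47) ≈ 2 · 0.39805 = 0.79610 ≈ 0.7961.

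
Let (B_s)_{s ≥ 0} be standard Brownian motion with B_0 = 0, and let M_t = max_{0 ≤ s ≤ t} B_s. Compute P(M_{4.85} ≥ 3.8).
P(M_{4.85} ≥ 3.8) = 2·P(B_{4.85} ≥ 3.8) = 2(1 − Φ(3.8/√4.85)) ≈ 0.0844

By the reflection principle for Brownian motion, P(M_t ≥ a) = 2 · P(B_t ≥ a) for a ≥ 0. Since B_t ~ N(0, t), P(B_t ≥ 3.8) = 1 − Φ(3.8/√t) = 1 − Φ(3.8/√4.85) = 1 − Φ(1.7255). So
  P(M_{4.85} ≥ 3.8) = 2(1 − Φ(1.7255)) ≈ 0.0844.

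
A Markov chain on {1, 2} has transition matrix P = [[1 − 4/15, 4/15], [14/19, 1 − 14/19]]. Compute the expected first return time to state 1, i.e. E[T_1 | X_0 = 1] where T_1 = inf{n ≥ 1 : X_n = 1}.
E[T_1 | X_0 = 1] = 1/π_1 = 143/105

For an irreducible recurrent Markov chain with stationary distribution π, E[T_i | X_0 = i] = 1/π_i (Kac's formula). Here π_1 = (14/19)/(4/15 + 14/19) = (14/19)/(286/285) = 105/143, so E[T_1 | X_0 = 1] = 1/π_1 = (4/15 + 14/19)/(14/19) = (286/285)/(14/19) = 143/105.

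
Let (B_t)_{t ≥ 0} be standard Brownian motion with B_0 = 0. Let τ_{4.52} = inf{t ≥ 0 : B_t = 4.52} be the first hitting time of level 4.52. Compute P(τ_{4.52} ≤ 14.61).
P(τ_{4.52} ≤ 14.61) = 2(1 − Φ(4.52/√14.61)) = 2(1 − Φ(1.1825)) ≈ 0.2370

By the reflection principle for standard BM, P(τ_b ≤ t) = 2 · P(B_t ≥ b). Since B_t ~ N(0, t), P(B_t ≥ 4.52) = 1 − Φ(4.52/√t) = 1 − Φ(4.52/√14.61) = 1 − Φ(1.1825) ≈ 0.11850. Doubling: P(τ_{4.52} ≤ 14.61) ≈ 2 · 0.11850 = 0.23700 ≈ 0.2370.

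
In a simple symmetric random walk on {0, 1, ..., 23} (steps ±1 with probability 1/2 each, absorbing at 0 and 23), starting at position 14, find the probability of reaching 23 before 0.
P(hit 23 before 0) = 14/23

Let u_k = P(hit 23 before 0 | start at k). Then u_0 = 0, u_23 = 1, and u_k = u_{k-1}/2 + u_{k+1}/2 for 1 ≤ k ≤ 22. This harmonic recurrence is solved by u_k = k/23, giving u_14 = 14/23.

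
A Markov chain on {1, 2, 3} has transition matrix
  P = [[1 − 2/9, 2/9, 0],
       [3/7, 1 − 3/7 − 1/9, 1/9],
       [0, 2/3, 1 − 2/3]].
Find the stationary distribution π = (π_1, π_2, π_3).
π = (81/130, 21/65, 7/130)

This is a birth-death chain on three states, which satisfies detailed balance: π_1 · P_{12} = π_2 · P_{21} and π_2 · P_{23} = π_3 · P_{32}.
From π_1 · 2/9 = π_2 · 3/7: π_2/π_1 = (2/9)/(3/7) = 14/27.
From π_2 · 1/9 = π_3 · 2/3: π_3/π_2 = (1/9)/(2/3) = 1/6.
Take π_1 proportional to 1; then unnormalized π = (1, 14/27, 7/81). Normalize by dividing by the sum 130/81:
  π = (81/130, 21/65, 7/130).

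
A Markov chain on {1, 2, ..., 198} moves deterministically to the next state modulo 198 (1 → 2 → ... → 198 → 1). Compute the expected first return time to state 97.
E[T_97 | X_0 = 97] = 198

The chain cycles deterministically, so starting at state 97 it returns in exactly 198 steps. Equivalently, the stationary distribution is uniform π_j = 1/198 for every state j, so by Kac's formula E[T_97] = 1/π_97 = 198.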